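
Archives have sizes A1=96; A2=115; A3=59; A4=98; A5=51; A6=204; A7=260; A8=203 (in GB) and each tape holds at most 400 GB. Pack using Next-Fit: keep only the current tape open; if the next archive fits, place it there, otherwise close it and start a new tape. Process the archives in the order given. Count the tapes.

4

tape 1: place A1 (96 GB), 304 GB left
tape 1: place A2 (115 GB), 189 GB left
tape 1: place A3 (59 GB), 130 GB left
tape 1: place A4 (98 GB), 32 GB left
tape 2: place A5 (51 GB), 349 GB left
tape 2: place A6 (204 GB), 145 GB left
tape 3: place A7 (260 GB), 140 GB left
tape 4: place A8 (203 GB), 197 GB left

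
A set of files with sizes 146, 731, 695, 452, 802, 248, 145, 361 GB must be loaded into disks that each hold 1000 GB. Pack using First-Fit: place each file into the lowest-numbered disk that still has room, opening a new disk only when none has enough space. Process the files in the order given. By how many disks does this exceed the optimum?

First-Fit: [146,731] [695,248] [452,145,361] [802] → 4 disks.
Total size 3580 GB; any packing needs at least ⌈3580/1000⌉ = 4 disks.
So 4 is already optimal.

0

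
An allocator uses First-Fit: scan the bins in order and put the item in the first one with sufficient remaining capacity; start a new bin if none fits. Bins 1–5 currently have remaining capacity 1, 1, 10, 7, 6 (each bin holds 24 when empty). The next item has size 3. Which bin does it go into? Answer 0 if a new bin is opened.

Bins with room: bin 3 (10), bin 4 (7), bin 5 (6).
The first with room is bin 3.

3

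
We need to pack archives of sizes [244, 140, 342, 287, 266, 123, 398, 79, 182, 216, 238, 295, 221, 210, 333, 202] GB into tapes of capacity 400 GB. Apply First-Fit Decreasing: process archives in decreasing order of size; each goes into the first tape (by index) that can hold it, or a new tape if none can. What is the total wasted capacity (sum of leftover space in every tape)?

Sorted descending: 398, 342, 333, 295, 287, 266, 244, 238, 221, 216, 210, 202, 182, 140, 123, 79.
398 GB → tape 1 (remaining 2 GB)
342 GB → tape 2 (remaining 58 GB)
333 GB → tape 3 (remaining 67 GB)
295 GB → tape 4 (remaining 105 GB)
287 GB → tape 5 (remaining 113 GB)
266 GB → tape 6 (remaining 134 GB)
244 GB → tape 7 (remaining 156 GB)
238 GB → tape 8 (remaining 162 GB)
221 GB → tape 9 (remaining 179 GB)
216 GB → tape 10 (remaining 184 GB)
210 GB → tape 11 (remaining 190 GB)
202 GB → tape 12 (remaining 198 GB)
182 GB → tape 10 (remaining 2 GB)
140 GB → tape 7 (remaining 16 GB)
123 GB → tape 6 (remaining 11 GB)
79 GB → tape 4 (remaining 26 GB)
12 tapes × 400 GB = 4800 GB; used 3776 GB; unused 1024 GB.

1024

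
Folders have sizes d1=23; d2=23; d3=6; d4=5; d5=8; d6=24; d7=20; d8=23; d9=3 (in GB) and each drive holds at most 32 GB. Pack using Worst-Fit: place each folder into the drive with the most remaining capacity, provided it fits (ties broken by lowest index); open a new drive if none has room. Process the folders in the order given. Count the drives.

Put d1 (23 GB) in drive 1; 9 GB remain.
Put d2 (23 GB) in drive 2; 9 GB remain.
Put d3 (6 GB) in drive 1; 3 GB remain.
Put d4 (5 GB) in drive 2; 4 GB remain.
Put d5 (8 GB) in drive 3; 24 GB remain.
Put d6 (24 GB) in drive 3; 0 GB remain.
Put d7 (20 GB) in drive 4; 12 GB remain.
Put d8 (23 GB) in drive 5; 9 GB remain.
Put d9 (3 GB) in drive 4; 9 GB remain.

5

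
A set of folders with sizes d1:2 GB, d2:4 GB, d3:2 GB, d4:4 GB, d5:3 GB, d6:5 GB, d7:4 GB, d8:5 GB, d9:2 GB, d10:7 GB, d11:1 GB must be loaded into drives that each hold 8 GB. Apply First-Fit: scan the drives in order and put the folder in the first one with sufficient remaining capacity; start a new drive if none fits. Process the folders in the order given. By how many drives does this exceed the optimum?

First-Fit: [2,4,2] [4,3,1] [5,2] [4] [5] [7] → 6 drives.
Total size 39 GB; any packing needs at least ⌈39/8⌉ = 5 drives.
An optimal packing achieves that bound: [7,1] [5,3] [5,2] [4,4] [4,2,2] → 5 drives.
Excess: 6 − 5 = 1.

1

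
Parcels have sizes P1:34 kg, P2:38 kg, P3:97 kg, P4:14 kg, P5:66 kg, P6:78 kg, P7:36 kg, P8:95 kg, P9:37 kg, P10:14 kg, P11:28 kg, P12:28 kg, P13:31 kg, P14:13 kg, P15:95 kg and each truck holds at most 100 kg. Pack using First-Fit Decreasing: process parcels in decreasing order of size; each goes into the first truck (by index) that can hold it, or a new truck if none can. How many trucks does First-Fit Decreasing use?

Sorted descending: 97, 95, 95, 78, 66, 38, 37, 36, 34, 31, 28, 28, 14, 14, 13.
Put 97 kg in truck 1; 3 kg remain.
Put 95 kg in truck 2; 5 kg remain.
Put 95 kg in truck 3; 5 kg remain.
Put 78 kg in truck 4; 22 kg remain.
Put 66 kg in truck 5; 34 kg remain.
Put 38 kg in truck 6; 62 kg remain.
Put 37 kg in truck 6; 25 kg remain.
Put 36 kg in truck 7; 64 kg remain.
Put 34 kg in truck 5; 0 kg remain.
Put 31 kg in truck 7; 33 kg remain.
Put 28 kg in truck 7; 5 kg remain.
Put 28 kg in truck 8; 72 kg remain.
Put 14 kg in truck 4; 8 kg remain.
Put 14 kg in truck 6; 11 kg remain.
Put 13 kg in truck 8; 59 kg remain.
Final trucks: [97] [95] [95] [78,14] [66,34] [38,37,14] [36,31,28] [28,13].

8 trucks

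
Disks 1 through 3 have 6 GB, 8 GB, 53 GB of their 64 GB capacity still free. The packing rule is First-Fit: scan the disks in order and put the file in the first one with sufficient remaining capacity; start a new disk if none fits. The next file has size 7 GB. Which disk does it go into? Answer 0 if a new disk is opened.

Disks with room: disk 2 (8 GB), disk 3 (53 GB).
The first with room is disk 2.

2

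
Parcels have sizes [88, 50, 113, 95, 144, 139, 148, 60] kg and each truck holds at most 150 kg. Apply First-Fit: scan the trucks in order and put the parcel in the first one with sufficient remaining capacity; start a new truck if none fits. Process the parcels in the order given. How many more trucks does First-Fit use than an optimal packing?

First-Fit: [88,50] [113] [95] [144] [139] [148] [60] → 7 trucks.
Total size 837 kg; any packing needs at least ⌈837/150⌉ = 6 trucks.
An optimal packing achieves that bound: [148] [144] [139] [113] [95,50] [88,60] → 6 trucks.
Excess: 7 − 6 = 1.

1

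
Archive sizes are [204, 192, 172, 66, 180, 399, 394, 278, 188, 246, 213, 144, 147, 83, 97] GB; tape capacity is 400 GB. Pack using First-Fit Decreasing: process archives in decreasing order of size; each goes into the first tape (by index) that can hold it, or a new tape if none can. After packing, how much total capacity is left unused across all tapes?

Sorted descending: 399, 394, 278, 246, 213, 204, 192, 188, 180, 172, 147, 144, 97, 83, 66.
tape 1: place 399 GB, 1 GB left
tape 2: place 394 GB, 6 GB left
tape 3: place 278 GB, 122 GB left
tape 4: place 246 GB, 154 GB left
tape 5: place 213 GB, 187 GB left
tape 6: place 204 GB, 196 GB left
tape 6: place 192 GB, 4 GB left
tape 7: place 188 GB, 212 GB left
tape 5: place 180 GB, 7 GB left
tape 7: place 172 GB, 40 GB left
tape 4: place 147 GB, 7 GB left
tape 8: place 144 GB, 256 GB left
tape 3: place 97 GB, 25 GB left
tape 8: place 83 GB, 173 GB left
tape 8: place 66 GB, 107 GB left
8 tapes × 400 GB = 3200 GB; used 3003 GB; unused 197 GB.

197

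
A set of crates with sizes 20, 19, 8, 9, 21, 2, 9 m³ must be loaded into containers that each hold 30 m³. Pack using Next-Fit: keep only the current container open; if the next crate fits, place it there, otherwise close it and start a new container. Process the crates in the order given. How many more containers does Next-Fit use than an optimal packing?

Next-Fit: [20] [19,8] [9,21] [2,9] → 4 containers.
Total size 88 m³; any packing needs at least ⌈88/30⌉ = 3 containers.
An optimal packing achieves that bound: [21,9] [20,9] [19,8,2] → 3 containers.
Excess: 4 − 3 = 1.

1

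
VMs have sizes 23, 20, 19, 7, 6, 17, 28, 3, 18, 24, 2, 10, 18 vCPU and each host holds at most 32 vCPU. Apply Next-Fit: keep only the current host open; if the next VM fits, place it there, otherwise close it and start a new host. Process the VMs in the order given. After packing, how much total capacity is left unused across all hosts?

61

host 1: place 23 vCPU, 9 vCPU left
host 2: place 20 vCPU, 12 vCPU left
host 3: place 19 vCPU, 13 vCPU left
host 3: place 7 vCPU, 6 vCPU left
host 3: place 6 vCPU, 0 vCPU left
host 4: place 17 vCPU, 15 vCPU left
host 5: place 28 vCPU, 4 vCPU left
host 5: place 3 vCPU, 1 vCPU left
host 6: place 18 vCPU, 14 vCPU left
host 7: place 24 vCPU, 8 vCPU left
host 7: place 2 vCPU, 6 vCPU left
host 8: place 10 vCPU, 22 vCPU left
host 8: place 18 vCPU, 4 vCPU left
8 hosts × 32 vCPU = 256 vCPU; used 195 vCPU; unused 61 vCPU.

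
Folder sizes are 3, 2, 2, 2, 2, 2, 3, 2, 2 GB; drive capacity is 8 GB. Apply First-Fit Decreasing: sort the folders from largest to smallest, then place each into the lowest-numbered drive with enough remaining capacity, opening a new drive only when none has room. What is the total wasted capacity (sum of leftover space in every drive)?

4

Sorted descending: 3, 3, 2, 2, 2, 2, 2, 2, 2.
drive 1: place 3 GB, 5 GB left
drive 1: place 3 GB, 2 GB left
drive 1: place 2 GB, 0 GB left
drive 2: place 2 GB, 6 GB left
drive 2: place 2 GB, 4 GB left
drive 2: place 2 GB, 2 GB left
drive 2: place 2 GB, 0 GB left
drive 3: place 2 GB, 6 GB left
drive 3: place 2 GB, 4 GB left
3 drives × 8 GB = 24 GB; used 20 GB; unused 4 GB.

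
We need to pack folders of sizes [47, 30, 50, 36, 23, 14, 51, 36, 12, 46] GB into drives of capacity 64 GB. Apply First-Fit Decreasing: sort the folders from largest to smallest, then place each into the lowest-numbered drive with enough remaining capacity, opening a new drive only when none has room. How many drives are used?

Sorted descending: 51, 50, 47, 46, 36, 36, 30, 23, 14, 12.
Put 51 GB in drive 1; 13 GB remain.
Put 50 GB in drive 2; 14 GB remain.
Put 47 GB in drive 3; 17 GB remain.
Put 46 GB in drive 4; 18 GB remain.
Put 36 GB in drive 5; 28 GB remain.
Put 36 GB in drive 6; 28 GB remain.
Put 30 GB in drive 7; 34 GB remain.
Put 23 GB in drive 5; 5 GB remain.
Put 14 GB in drive 2; 0 GB remain.
Put 12 GB in drive 1; 1 GB remain.

7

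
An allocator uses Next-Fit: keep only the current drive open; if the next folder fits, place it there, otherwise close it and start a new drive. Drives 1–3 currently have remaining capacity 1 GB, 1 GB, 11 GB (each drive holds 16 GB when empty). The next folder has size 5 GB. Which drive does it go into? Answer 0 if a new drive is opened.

Next-Fit only looks at drive 3, which has 11 GB free.
5 GB fits there.

3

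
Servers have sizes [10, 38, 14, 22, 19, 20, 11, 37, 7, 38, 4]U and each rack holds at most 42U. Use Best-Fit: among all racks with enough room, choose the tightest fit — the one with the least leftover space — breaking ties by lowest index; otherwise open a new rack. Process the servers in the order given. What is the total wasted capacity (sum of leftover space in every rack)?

10U → rack 1 (remaining 32U)
38U → rack 2 (remaining 4U)
14U → rack 1 (remaining 18U)
22U → rack 3 (remaining 20U)
19U → rack 3 (remaining 1U)
20U → rack 4 (remaining 22U)
11U → rack 1 (remaining 7U)
37U → rack 5 (remaining 5U)
7U → rack 1 (remaining 0U)
38U → rack 6 (remaining 4U)
4U → rack 2 (remaining 0U)
6 racks × 42U = 252U; used 220U; unused 32U.

32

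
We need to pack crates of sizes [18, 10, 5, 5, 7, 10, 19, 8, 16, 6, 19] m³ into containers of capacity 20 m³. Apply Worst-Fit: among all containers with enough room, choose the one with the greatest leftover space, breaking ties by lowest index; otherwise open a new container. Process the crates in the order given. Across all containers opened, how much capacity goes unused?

18 m³ → container 1 (remaining 2 m³)
10 m³ → container 2 (remaining 10 m³)
5 m³ → container 2 (remaining 5 m³)
5 m³ → container 2 (remaining 0 m³)
7 m³ → container 3 (remaining 13 m³)
10 m³ → container 3 (remaining 3 m³)
19 m³ → container 4 (remaining 1 m³)
8 m³ → container 5 (remaining 12 m³)
16 m³ → container 6 (remaining 4 m³)
6 m³ → container 5 (remaining 6 m³)
19 m³ → container 7 (remaining 1 m³)
7 containers × 20 m³ = 140 m³; used 123 m³; unused 17 m³.

17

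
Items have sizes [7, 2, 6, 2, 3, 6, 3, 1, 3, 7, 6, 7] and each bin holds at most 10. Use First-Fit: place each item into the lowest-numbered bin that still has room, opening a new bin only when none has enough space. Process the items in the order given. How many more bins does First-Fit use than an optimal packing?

1

First-Fit: [7,2,1] [6,2] [3,6] [3,3] [7] [6] [7] → 7 bins.
Total size 53; any packing needs at least ⌈53/10⌉ = 6 bins.
An optimal packing achieves that bound: [7,3] [7,3] [7,3] [6,2,2] [6,1] [6] → 6 bins.
Excess: 7 − 6 = 1.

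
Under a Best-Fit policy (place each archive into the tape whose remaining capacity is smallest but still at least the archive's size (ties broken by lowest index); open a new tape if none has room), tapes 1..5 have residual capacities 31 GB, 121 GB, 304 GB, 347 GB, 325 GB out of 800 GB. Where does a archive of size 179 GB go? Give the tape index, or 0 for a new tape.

Tapes with room: tape 3 (304 GB), tape 4 (347 GB), tape 5 (325 GB).
Tightest fit is tape 3 with 304 GB free.

3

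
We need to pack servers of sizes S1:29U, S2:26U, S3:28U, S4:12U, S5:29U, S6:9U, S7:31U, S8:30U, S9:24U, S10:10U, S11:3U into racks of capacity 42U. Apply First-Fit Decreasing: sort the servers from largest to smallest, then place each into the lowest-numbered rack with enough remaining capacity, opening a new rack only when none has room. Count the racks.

Sorted descending: 31, 30, 29, 29, 28, 26, 24, 12, 10, 9, 3.
Put 31U in rack 1; 11U remain.
Put 30U in rack 2; 12U remain.
Put 29U in rack 3; 13U remain.
Put 29U in rack 4; 13U remain.
Put 28U in rack 5; 14U remain.
Put 26U in rack 6; 16U remain.
Put 24U in rack 7; 18U remain.
Put 12U in rack 2; 0U remain.
Put 10U in rack 1; 1U remain.
Put 9U in rack 3; 4U remain.
Put 3U in rack 3; 1U remain.

7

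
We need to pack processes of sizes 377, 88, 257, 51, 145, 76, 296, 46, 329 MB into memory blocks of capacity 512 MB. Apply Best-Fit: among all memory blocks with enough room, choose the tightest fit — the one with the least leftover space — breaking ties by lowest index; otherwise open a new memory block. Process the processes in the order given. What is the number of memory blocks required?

4

377 MB → memory block 1 (remaining 135 MB)
88 MB → memory block 1 (remaining 47 MB)
257 MB → memory block 2 (remaining 255 MB)
51 MB → memory block 2 (remaining 204 MB)
145 MB → memory block 2 (remaining 59 MB)
76 MB → memory block 3 (remaining 436 MB)
296 MB → memory block 3 (remaining 140 MB)
46 MB → memory block 1 (remaining 1 MB)
329 MB → memory block 4 (remaining 183 MB)
Final memory blocks: [377,88,46] [257,51,145] [76,296] [329].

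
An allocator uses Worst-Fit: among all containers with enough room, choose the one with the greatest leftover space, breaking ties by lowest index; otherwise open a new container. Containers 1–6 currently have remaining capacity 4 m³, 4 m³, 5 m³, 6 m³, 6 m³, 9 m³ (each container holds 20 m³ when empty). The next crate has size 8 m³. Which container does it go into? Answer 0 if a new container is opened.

6

Containers with room: container 6 (9 m³).
Most room is container 6 with 9 m³ free.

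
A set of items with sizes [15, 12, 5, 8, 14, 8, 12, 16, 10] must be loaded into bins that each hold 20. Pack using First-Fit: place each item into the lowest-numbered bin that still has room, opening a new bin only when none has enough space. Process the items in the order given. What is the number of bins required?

6

bin 1: place 15, 5 left
bin 2: place 12, 8 left
bin 1: place 5, 0 left
bin 2: place 8, 0 left
bin 3: place 14, 6 left
bin 4: place 8, 12 left
bin 4: place 12, 0 left
bin 5: place 16, 4 left
bin 6: place 10, 10 left
Final bins: [15,5] [12,8] [14] [8,12] [16] [10].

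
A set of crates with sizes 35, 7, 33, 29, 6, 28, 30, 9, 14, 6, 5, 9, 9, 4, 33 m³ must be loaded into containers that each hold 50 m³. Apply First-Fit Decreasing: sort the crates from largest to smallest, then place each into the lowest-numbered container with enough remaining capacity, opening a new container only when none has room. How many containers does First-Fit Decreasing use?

Sorted descending: 35, 33, 33, 30, 29, 28, 14, 9, 9, 9, 7, 6, 6, 5, 4.
35 m³ → container 1 (remaining 15 m³)
33 m³ → container 2 (remaining 17 m³)
33 m³ → container 3 (remaining 17 m³)
30 m³ → container 4 (remaining 20 m³)
29 m³ → container 5 (remaining 21 m³)
28 m³ → container 6 (remaining 22 m³)
14 m³ → container 1 (remaining 1 m³)
9 m³ → container 2 (remaining 8 m³)
9 m³ → container 3 (remaining 8 m³)
9 m³ → container 4 (remaining 11 m³)
7 m³ → container 2 (remaining 1 m³)
6 m³ → container 3 (remaining 2 m³)
6 m³ → container 4 (remaining 5 m³)
5 m³ → container 4 (remaining 0 m³)
4 m³ → container 5 (remaining 17 m³)
Final containers: [35,14] [33,9,7] [33,9,6] [30,9,6,5] [29,4] [28].

6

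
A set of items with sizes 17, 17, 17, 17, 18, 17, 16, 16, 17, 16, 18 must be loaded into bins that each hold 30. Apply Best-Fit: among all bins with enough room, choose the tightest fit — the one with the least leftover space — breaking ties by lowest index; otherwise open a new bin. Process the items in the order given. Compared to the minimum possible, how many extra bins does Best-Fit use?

Best-Fit: [17] [17] [17] [17] [18] [17] [16] [16] [17] [16] [18] → 11 bins.
11 items exceed 15 (half the capacity), and no two of those can share a bin, so at least 11 bins are needed.
So 11 is already optimal.

0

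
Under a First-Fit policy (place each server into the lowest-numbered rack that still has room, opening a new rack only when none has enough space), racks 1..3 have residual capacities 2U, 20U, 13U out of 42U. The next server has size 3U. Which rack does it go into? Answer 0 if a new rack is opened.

Racks with room: rack 2 (20U), rack 3 (13U).
The first with room is rack 2.

2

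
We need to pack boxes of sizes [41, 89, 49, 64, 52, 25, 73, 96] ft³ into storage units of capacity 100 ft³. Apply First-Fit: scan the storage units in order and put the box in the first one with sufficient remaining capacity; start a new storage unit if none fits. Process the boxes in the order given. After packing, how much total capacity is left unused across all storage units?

111

Put 41 ft³ in storage unit 1; 59 ft³ remain.
Put 89 ft³ in storage unit 2; 11 ft³ remain.
Put 49 ft³ in storage unit 1; 10 ft³ remain.
Put 64 ft³ in storage unit 3; 36 ft³ remain.
Put 52 ft³ in storage unit 4; 48 ft³ remain.
Put 25 ft³ in storage unit 3; 11 ft³ remain.
Put 73 ft³ in storage unit 5; 27 ft³ remain.
Put 96 ft³ in storage unit 6; 4 ft³ remain.
6 storage units × 100 ft³ = 600 ft³; used 489 ft³; unused 111 ft³.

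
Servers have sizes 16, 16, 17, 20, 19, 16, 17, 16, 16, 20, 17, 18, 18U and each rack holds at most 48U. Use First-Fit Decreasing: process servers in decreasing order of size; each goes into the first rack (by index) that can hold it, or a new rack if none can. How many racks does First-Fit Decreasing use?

6

Sorted descending: 20, 20, 19, 18, 18, 17, 17, 17, 16, 16, 16, 16, 16.
20U → rack 1 (remaining 28U)
20U → rack 1 (remaining 8U)
19U → rack 2 (remaining 29U)
18U → rack 2 (remaining 11U)
18U → rack 3 (remaining 30U)
17U → rack 3 (remaining 13U)
17U → rack 4 (remaining 31U)
17U → rack 4 (remaining 14U)
16U → rack 5 (remaining 32U)
16U → rack 5 (remaining 16U)
16U → rack 5 (remaining 0U)
16U → rack 6 (remaining 32U)
16U → rack 6 (remaining 16U)
Final racks: [20,20] [19,18] [18,17] [17,17] [16,16,16] [16,16].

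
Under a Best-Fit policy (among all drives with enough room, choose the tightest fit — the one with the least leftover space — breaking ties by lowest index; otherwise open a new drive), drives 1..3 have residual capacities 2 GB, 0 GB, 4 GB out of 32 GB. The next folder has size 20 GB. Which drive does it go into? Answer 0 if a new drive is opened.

0

No drive has ≥ 20 GB free, so a new drive is opened.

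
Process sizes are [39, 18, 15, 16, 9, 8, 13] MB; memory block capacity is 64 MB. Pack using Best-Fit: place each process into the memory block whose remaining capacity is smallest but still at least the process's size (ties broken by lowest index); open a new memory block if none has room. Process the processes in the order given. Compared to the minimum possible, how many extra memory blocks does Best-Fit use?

Best-Fit: [39,18] [15,16,9,8,13] → 2 memory blocks.
Total size 118 MB; any packing needs at least ⌈118/64⌉ = 2 memory blocks.
So 2 is already optimal.

0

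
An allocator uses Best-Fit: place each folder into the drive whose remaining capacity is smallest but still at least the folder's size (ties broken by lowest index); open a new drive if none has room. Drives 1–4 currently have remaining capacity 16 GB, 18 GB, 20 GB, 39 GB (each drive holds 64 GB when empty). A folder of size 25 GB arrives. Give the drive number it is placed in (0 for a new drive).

Drives with room: drive 4 (39 GB).
Tightest fit is drive 4 with 39 GB free.

4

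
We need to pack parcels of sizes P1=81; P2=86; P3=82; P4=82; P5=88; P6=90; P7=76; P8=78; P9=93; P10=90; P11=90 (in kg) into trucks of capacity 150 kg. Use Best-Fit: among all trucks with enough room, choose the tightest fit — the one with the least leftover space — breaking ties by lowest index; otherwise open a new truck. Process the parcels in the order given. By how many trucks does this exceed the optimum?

0

Best-Fit: [81] [86] [82] [82] [88] [90] [76] [78] [93] [90] [90] → 11 trucks.
11 parcels exceed 75 kg (half the capacity), and no two of those can share a truck, so at least 11 trucks are needed.
So 11 is already optimal.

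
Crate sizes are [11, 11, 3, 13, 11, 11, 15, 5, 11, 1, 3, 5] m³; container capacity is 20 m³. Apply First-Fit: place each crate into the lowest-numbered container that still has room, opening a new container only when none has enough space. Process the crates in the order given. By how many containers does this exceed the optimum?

First-Fit: [11,3,5,1] [11,3,5] [13] [11] [11] [15] [11] → 7 containers.
7 crates exceed 10 m³ (half the capacity), and no two of those can share a container, so at least 7 containers are needed.
So 7 is already optimal.

0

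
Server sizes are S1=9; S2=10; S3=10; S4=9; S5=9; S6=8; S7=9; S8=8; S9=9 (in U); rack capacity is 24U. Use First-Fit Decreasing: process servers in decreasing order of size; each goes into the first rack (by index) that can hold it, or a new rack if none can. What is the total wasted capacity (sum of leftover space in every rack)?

39

Sorted descending: 10, 10, 9, 9, 9, 9, 9, 8, 8.
Put 10U in rack 1; 14U remain.
Put 10U in rack 1; 4U remain.
Put 9U in rack 2; 15U remain.
Put 9U in rack 2; 6U remain.
Put 9U in rack 3; 15U remain.
Put 9U in rack 3; 6U remain.
Put 9U in rack 4; 15U remain.
Put 8U in rack 4; 7U remain.
Put 8U in rack 5; 16U remain.
5 racks × 24U = 120U; used 81U; unused 39U.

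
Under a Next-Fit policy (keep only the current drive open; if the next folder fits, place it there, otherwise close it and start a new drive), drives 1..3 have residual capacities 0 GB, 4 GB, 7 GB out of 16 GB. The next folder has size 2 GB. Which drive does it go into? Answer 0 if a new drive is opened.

3

Next-Fit only looks at drive 3, which has 7 GB free.
2 GB fits there.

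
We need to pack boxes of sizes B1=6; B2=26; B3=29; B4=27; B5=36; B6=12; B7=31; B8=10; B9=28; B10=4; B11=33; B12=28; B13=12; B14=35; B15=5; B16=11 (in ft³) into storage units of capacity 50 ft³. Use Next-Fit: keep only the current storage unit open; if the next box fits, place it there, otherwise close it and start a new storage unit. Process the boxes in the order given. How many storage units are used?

B1 (6 ft³) → storage unit 1 (remaining 44 ft³)
B2 (26 ft³) → storage unit 1 (remaining 18 ft³)
B3 (29 ft³) → storage unit 2 (remaining 21 ft³)
B4 (27 ft³) → storage unit 3 (remaining 23 ft³)
B5 (36 ft³) → storage unit 4 (remaining 14 ft³)
B6 (12 ft³) → storage unit 4 (remaining 2 ft³)
B7 (31 ft³) → storage unit 5 (remaining 19 ft³)
B8 (10 ft³) → storage unit 5 (remaining 9 ft³)
B9 (28 ft³) → storage unit 6 (remaining 22 ft³)
B10 (4 ft³) → storage unit 6 (remaining 18 ft³)
B11 (33 ft³) → storage unit 7 (remaining 17 ft³)
B12 (28 ft³) → storage unit 8 (remaining 22 ft³)
B13 (12 ft³) → storage unit 8 (remaining 10 ft³)
B14 (35 ft³) → storage unit 9 (remaining 15 ft³)
B15 (5 ft³) → storage unit 9 (remaining 10 ft³)
B16 (11 ft³) → storage unit 10 (remaining 39 ft³)

10 storage units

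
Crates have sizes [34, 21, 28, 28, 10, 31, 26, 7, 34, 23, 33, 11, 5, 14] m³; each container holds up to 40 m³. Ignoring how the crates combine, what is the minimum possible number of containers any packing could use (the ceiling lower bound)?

8

Total size = 34 + 21 + 28 + 28 + 10 + 31 + 26 + 7 + 34 + 23 + 33 + 11 + 5 + 14 = 305 m³.
⌈305 / 40⌉ = 8.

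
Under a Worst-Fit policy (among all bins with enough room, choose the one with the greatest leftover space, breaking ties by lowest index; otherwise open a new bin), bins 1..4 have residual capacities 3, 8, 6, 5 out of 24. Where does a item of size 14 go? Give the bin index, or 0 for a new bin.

0

No bin has ≥ 14 free, so a new bin is opened.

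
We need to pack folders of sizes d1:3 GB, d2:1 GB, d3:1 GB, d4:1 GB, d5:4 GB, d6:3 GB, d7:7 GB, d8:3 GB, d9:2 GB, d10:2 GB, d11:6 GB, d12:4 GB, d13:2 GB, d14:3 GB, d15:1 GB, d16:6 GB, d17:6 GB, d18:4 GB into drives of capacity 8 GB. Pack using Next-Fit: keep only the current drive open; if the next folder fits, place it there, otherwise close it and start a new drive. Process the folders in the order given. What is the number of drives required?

d1 (3 GB) → drive 1 (remaining 5 GB)
d2 (1 GB) → drive 1 (remaining 4 GB)
d3 (1 GB) → drive 1 (remaining 3 GB)
d4 (1 GB) → drive 1 (remaining 2 GB)
d5 (4 GB) → drive 2 (remaining 4 GB)
d6 (3 GB) → drive 2 (remaining 1 GB)
d7 (7 GB) → drive 3 (remaining 1 GB)
d8 (3 GB) → drive 4 (remaining 5 GB)
d9 (2 GB) → drive 4 (remaining 3 GB)
d10 (2 GB) → drive 4 (remaining 1 GB)
d11 (6 GB) → drive 5 (remaining 2 GB)
d12 (4 GB) → drive 6 (remaining 4 GB)
d13 (2 GB) → drive 6 (remaining 2 GB)
d14 (3 GB) → drive 7 (remaining 5 GB)
d15 (1 GB) → drive 7 (remaining 4 GB)
d16 (6 GB) → drive 8 (remaining 2 GB)
d17 (6 GB) → drive 9 (remaining 2 GB)
d18 (4 GB) → drive 10 (remaining 4 GB)
Final drives: [3,1,1,1] [4,3] [7] [3,2,2] [6] [4,2] [3,1] [6] [6] [4].

10 drives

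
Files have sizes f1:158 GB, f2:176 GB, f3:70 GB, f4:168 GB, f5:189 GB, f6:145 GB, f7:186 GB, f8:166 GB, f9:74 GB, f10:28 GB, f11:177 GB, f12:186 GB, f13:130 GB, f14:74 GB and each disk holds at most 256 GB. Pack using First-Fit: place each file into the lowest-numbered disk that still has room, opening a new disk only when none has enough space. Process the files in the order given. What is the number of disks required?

Put f1 (158 GB) in disk 1; 98 GB remain.
Put f2 (176 GB) in disk 2; 80 GB remain.
Put f3 (70 GB) in disk 1; 28 GB remain.
Put f4 (168 GB) in disk 3; 88 GB remain.
Put f5 (189 GB) in disk 4; 67 GB remain.
Put f6 (145 GB) in disk 5; 111 GB remain.
Put f7 (186 GB) in disk 6; 70 GB remain.
Put f8 (166 GB) in disk 7; 90 GB remain.
Put f9 (74 GB) in disk 2; 6 GB remain.
Put f10 (28 GB) in disk 1; 0 GB remain.
Put f11 (177 GB) in disk 8; 79 GB remain.
Put f12 (186 GB) in disk 9; 70 GB remain.
Put f13 (130 GB) in disk 10; 126 GB remain.
Put f14 (74 GB) in disk 3; 14 GB remain.
Final disks: [158,70,28] [176,74] [168,74] [189] [145] [186] [166] [177] [186] [130].

10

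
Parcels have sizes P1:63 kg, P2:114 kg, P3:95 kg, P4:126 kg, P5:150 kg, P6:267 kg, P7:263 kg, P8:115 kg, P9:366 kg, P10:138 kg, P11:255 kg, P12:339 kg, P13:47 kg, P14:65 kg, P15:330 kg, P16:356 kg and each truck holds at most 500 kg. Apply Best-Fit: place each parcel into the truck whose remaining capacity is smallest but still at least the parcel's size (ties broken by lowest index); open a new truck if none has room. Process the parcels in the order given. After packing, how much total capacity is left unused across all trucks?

911

truck 1: place P1 (63 kg), 437 kg left
truck 1: place P2 (114 kg), 323 kg left
truck 1: place P3 (95 kg), 228 kg left
truck 1: place P4 (126 kg), 102 kg left
truck 2: place P5 (150 kg), 350 kg left
truck 2: place P6 (267 kg), 83 kg left
truck 3: place P7 (263 kg), 237 kg left
truck 3: place P8 (115 kg), 122 kg left
truck 4: place P9 (366 kg), 134 kg left
truck 5: place P10 (138 kg), 362 kg left
truck 5: place P11 (255 kg), 107 kg left
truck 6: place P12 (339 kg), 161 kg left
truck 2: place P13 (47 kg), 36 kg left
truck 1: place P14 (65 kg), 37 kg left
truck 7: place P15 (330 kg), 170 kg left
truck 8: place P16 (356 kg), 144 kg left
8 trucks × 500 kg = 4000 kg; used 3089 kg; unused 911 kg.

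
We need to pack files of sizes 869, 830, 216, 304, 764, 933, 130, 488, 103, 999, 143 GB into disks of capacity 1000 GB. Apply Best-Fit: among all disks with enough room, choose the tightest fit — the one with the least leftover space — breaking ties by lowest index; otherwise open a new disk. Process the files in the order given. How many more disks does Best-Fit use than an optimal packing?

Best-Fit: [869,130] [830,103] [216,304] [764,143] [933] [488] [999] → 7 disks.
Total size 5779 GB; any packing needs at least ⌈5779/1000⌉ = 6 disks.
An optimal packing achieves that bound: [999] [933] [869,130] [830,143] [764,216] [488,304,103] → 6 disks.
Excess: 7 − 6 = 1.

1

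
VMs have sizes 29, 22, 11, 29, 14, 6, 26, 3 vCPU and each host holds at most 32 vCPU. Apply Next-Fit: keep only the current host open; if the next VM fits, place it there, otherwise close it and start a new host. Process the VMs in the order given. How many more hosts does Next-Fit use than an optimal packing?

Next-Fit: [29] [22] [11] [29] [14,6] [26,3] → 6 hosts.
Total size 140 vCPU; any packing needs at least ⌈140/32⌉ = 5 hosts.
An optimal packing achieves that bound: [29,3] [29] [26,6] [22] [14,11] → 5 hosts.
Excess: 6 − 5 = 1.

1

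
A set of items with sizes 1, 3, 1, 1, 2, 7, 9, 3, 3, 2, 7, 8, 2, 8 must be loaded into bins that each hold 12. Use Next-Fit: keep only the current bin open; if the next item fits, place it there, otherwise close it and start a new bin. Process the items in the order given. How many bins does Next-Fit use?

6 bins

Put 1 in bin 1; 11 remain.
Put 3 in bin 1; 8 remain.
Put 1 in bin 1; 7 remain.
Put 1 in bin 1; 6 remain.
Put 2 in bin 1; 4 remain.
Put 7 in bin 2; 5 remain.
Put 9 in bin 3; 3 remain.
Put 3 in bin 3; 0 remain.
Put 3 in bin 4; 9 remain.
Put 2 in bin 4; 7 remain.
Put 7 in bin 4; 0 remain.
Put 8 in bin 5; 4 remain.
Put 2 in bin 5; 2 remain.
Put 8 in bin 6; 4 remain.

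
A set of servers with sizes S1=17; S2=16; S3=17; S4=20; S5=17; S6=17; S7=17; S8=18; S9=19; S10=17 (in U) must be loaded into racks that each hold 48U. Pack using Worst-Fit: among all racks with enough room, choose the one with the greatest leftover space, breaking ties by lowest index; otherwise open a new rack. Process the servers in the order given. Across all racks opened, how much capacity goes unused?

S1 (17U) → rack 1 (remaining 31U)
S2 (16U) → rack 1 (remaining 15U)
S3 (17U) → rack 2 (remaining 31U)
S4 (20U) → rack 2 (remaining 11U)
S5 (17U) → rack 3 (remaining 31U)
S6 (17U) → rack 3 (remaining 14U)
S7 (17U) → rack 4 (remaining 31U)
S8 (18U) → rack 4 (remaining 13U)
S9 (19U) → rack 5 (remaining 29U)
S10 (17U) → rack 5 (remaining 12U)
5 racks × 48U = 240U; used 175U; unused 65U.

65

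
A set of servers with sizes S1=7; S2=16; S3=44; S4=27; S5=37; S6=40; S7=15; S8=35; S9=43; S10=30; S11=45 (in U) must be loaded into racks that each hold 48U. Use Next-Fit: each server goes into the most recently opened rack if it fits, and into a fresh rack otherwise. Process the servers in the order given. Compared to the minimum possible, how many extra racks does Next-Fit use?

Next-Fit: [7,16] [44] [27] [37] [40] [15] [35] [43] [30] [45] → 10 racks.
Total size 339U; any packing needs at least ⌈339/48⌉ = 8 racks.
An optimal packing achieves that bound: [45] [44] [43] [40,7] [37] [35] [30,16] [27,15] → 8 racks.
Excess: 10 − 8 = 2.

2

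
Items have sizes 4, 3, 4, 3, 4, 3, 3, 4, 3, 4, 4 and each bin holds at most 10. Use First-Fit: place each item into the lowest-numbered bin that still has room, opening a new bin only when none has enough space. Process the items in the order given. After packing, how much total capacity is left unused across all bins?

11

Put 4 in bin 1; 6 remain.
Put 3 in bin 1; 3 remain.
Put 4 in bin 2; 6 remain.
Put 3 in bin 1; 0 remain.
Put 4 in bin 2; 2 remain.
Put 3 in bin 3; 7 remain.
Put 3 in bin 3; 4 remain.
Put 4 in bin 3; 0 remain.
Put 3 in bin 4; 7 remain.
Put 4 in bin 4; 3 remain.
Put 4 in bin 5; 6 remain.
5 bins × 10 = 50; used 39; unused 11.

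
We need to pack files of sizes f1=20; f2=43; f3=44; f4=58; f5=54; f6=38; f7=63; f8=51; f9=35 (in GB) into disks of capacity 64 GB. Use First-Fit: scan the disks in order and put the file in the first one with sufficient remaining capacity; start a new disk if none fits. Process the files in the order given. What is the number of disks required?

8

disk 1: place f1 (20 GB), 44 GB left
disk 1: place f2 (43 GB), 1 GB left
disk 2: place f3 (44 GB), 20 GB left
disk 3: place f4 (58 GB), 6 GB left
disk 4: place f5 (54 GB), 10 GB left
disk 5: place f6 (38 GB), 26 GB left
disk 6: place f7 (63 GB), 1 GB left
disk 7: place f8 (51 GB), 13 GB left
disk 8: place f9 (35 GB), 29 GB left
Final disks: [20,43] [44] [58] [54] [38] [63] [51] [35].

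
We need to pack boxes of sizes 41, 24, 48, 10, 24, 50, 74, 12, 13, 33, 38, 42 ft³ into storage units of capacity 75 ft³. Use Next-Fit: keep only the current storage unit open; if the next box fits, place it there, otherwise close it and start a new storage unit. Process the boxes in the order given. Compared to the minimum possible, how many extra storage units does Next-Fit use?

Next-Fit: [41,24] [48,10] [24,50] [74] [12,13,33] [38] [42] → 7 storage units.
Total size 409 ft³; any packing needs at least ⌈409/75⌉ = 6 storage units.
An optimal packing achieves that bound: [74] [50,24] [48,24] [42,33] [41,13,12] [38,10] → 6 storage units.
Excess: 7 − 6 = 1.

1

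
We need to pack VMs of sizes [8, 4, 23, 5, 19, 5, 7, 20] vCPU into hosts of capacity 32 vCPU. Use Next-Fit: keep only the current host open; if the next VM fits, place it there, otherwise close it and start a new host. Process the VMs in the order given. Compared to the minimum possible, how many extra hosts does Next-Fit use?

1

Next-Fit: [8,4] [23,5] [19,5,7] [20] → 4 hosts.
Total size 91 vCPU; any packing needs at least ⌈91/32⌉ = 3 hosts.
An optimal packing achieves that bound: [23,8] [20,7,5] [19,5,4] → 3 hosts.
Excess: 4 − 3 = 1.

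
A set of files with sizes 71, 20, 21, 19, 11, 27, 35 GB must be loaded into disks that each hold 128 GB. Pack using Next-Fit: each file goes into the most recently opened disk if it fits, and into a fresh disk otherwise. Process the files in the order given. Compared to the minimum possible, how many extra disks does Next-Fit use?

0

Next-Fit: [71,20,21] [19,11,27,35] → 2 disks.
Total size 204 GB; any packing needs at least ⌈204/128⌉ = 2 disks.
So 2 is already optimal.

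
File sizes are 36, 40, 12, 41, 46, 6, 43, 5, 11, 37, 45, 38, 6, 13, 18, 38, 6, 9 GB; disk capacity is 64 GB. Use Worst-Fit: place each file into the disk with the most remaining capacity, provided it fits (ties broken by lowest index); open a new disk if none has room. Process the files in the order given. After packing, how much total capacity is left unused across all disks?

126

disk 1: place 36 GB, 28 GB left
disk 2: place 40 GB, 24 GB left
disk 1: place 12 GB, 16 GB left
disk 3: place 41 GB, 23 GB left
disk 4: place 46 GB, 18 GB left
disk 2: place 6 GB, 18 GB left
disk 5: place 43 GB, 21 GB left
disk 3: place 5 GB, 18 GB left
disk 5: place 11 GB, 10 GB left
disk 6: place 37 GB, 27 GB left
disk 7: place 45 GB, 19 GB left
disk 8: place 38 GB, 26 GB left
disk 6: place 6 GB, 21 GB left
disk 8: place 13 GB, 13 GB left
disk 6: place 18 GB, 3 GB left
disk 9: place 38 GB, 26 GB left
disk 9: place 6 GB, 20 GB left
disk 9: place 9 GB, 11 GB left
9 disks × 64 GB = 576 GB; used 450 GB; unused 126 GB.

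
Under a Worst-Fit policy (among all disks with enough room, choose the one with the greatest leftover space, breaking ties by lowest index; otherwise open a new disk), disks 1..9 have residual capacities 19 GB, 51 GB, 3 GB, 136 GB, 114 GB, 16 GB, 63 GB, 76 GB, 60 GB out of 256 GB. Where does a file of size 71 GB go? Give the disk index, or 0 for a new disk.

4

Disks with room: disk 4 (136 GB), disk 5 (114 GB), disk 8 (76 GB).
Most room is disk 4 with 136 GB free.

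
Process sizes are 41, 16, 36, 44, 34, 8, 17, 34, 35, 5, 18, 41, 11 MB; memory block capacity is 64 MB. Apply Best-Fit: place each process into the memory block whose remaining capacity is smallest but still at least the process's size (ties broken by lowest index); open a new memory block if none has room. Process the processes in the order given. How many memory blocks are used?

Put 41 MB in memory block 1; 23 MB remain.
Put 16 MB in memory block 1; 7 MB remain.
Put 36 MB in memory block 2; 28 MB remain.
Put 44 MB in memory block 3; 20 MB remain.
Put 34 MB in memory block 4; 30 MB remain.
Put 8 MB in memory block 3; 12 MB remain.
Put 17 MB in memory block 2; 11 MB remain.
Put 34 MB in memory block 5; 30 MB remain.
Put 35 MB in memory block 6; 29 MB remain.
Put 5 MB in memory block 1; 2 MB remain.
Put 18 MB in memory block 6; 11 MB remain.
Put 41 MB in memory block 7; 23 MB remain.
Put 11 MB in memory block 2; 0 MB remain.
Final memory blocks: [41,16,5] [36,17,11] [44,8] [34] [34] [35,18] [41].

7 memory blocks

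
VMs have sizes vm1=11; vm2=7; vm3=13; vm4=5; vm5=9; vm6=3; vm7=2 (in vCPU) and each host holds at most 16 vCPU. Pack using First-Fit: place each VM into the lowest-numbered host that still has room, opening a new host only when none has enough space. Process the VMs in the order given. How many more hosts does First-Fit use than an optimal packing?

0

First-Fit: [11,5] [7,9] [13,3] [2] → 4 hosts.
Total size 50 vCPU; any packing needs at least ⌈50/16⌉ = 4 hosts.
So 4 is already optimal.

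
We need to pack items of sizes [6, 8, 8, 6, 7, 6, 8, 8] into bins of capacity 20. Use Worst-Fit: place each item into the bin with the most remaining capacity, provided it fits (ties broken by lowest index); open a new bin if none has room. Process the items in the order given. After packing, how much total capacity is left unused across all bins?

bin 1: place 6, 14 left
bin 1: place 8, 6 left
bin 2: place 8, 12 left
bin 2: place 6, 6 left
bin 3: place 7, 13 left
bin 3: place 6, 7 left
bin 4: place 8, 12 left
bin 4: place 8, 4 left
4 bins × 20 = 80; used 57; unused 23.

23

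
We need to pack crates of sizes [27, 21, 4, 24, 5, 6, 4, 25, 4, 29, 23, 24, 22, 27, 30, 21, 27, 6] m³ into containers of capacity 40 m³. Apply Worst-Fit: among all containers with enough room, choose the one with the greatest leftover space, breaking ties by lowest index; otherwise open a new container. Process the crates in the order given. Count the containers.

Put 27 m³ in container 1; 13 m³ remain.
Put 21 m³ in container 2; 19 m³ remain.
Put 4 m³ in container 2; 15 m³ remain.
Put 24 m³ in container 3; 16 m³ remain.
Put 5 m³ in container 3; 11 m³ remain.
Put 6 m³ in container 2; 9 m³ remain.
Put 4 m³ in container 1; 9 m³ remain.
Put 25 m³ in container 4; 15 m³ remain.
Put 4 m³ in container 4; 11 m³ remain.
Put 29 m³ in container 5; 11 m³ remain.
Put 23 m³ in container 6; 17 m³ remain.
Put 24 m³ in container 7; 16 m³ remain.
Put 22 m³ in container 8; 18 m³ remain.
Put 27 m³ in container 9; 13 m³ remain.
Put 30 m³ in container 10; 10 m³ remain.
Put 21 m³ in container 11; 19 m³ remain.
Put 27 m³ in container 12; 13 m³ remain.
Put 6 m³ in container 11; 13 m³ remain.

12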